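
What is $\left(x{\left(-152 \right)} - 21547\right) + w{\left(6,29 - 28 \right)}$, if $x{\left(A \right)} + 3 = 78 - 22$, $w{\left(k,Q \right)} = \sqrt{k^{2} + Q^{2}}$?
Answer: $-21494 + \sqrt{37} \approx -21488.0$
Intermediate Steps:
$w{\left(k,Q \right)} = \sqrt{Q^{2} + k^{2}}$
$x{\left(A \right)} = 53$ ($x{\left(A \right)} = -3 + \left(78 - 22\right) = -3 + 56 = 53$)
$\left(x{\left(-152 \right)} - 21547\right) + w{\left(6,29 - 28 \right)} = \left(53 - 21547\right) + \sqrt{\left(29 - 28\right)^{2} + 6^{2}} = -21494 + \sqrt{\left(29 - 28\right)^{2} + 36} = -21494 + \sqrt{1^{2} + 36} = -21494 + \sqrt{1 + 36} = -21494 + \sqrt{37}$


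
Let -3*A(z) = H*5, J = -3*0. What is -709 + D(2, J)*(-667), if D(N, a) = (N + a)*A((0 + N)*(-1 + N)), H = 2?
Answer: 11213/3 ≈ 3737.7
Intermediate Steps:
J = 0
A(z) = -10/3 (A(z) = -2*5/3 = -⅓*10 = -10/3)
D(N, a) = -10*N/3 - 10*a/3 (D(N, a) = (N + a)*(-10/3) = -10*N/3 - 10*a/3)
-709 + D(2, J)*(-667) = -709 + (-10/3*2 - 10/3*0)*(-667) = -709 + (-20/3 + 0)*(-667) = -709 - 20/3*(-667) = -709 + 13340/3 = 11213/3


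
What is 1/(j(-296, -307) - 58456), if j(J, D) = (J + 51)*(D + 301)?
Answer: -1/56986 ≈ -1.7548e-5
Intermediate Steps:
j(J, D) = (51 + J)*(301 + D)
1/(j(-296, -307) - 58456) = 1/((15351 + 51*(-307) + 301*(-296) - 307*(-296)) - 58456) = 1/((15351 - 15657 - 89096 + 90872) - 58456) = 1/(1470 - 58456) = 1/(-56986) = -1/56986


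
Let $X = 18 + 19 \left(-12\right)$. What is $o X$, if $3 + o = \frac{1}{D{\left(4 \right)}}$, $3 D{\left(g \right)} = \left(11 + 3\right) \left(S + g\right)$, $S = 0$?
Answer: $\frac{2475}{4} \approx 618.75$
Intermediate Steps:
$D{\left(g \right)} = \frac{14 g}{3}$ ($D{\left(g \right)} = \frac{\left(11 + 3\right) \left(0 + g\right)}{3} = \frac{14 g}{3}$)
$o = - \frac{165}{56}$ ($o = -3 + \frac{1}{\frac{14}{3} \cdot 4} = -3 + \frac{1}{\frac{56}{3}} = -3 + \frac{3}{56} = - \frac{165}{56} \approx -2.9464$)
$X = -210$ ($X = 18 - 228 = -210$)
$o X = \left(- \frac{165}{56}\right) \left(-210\right) = \frac{2475}{4}$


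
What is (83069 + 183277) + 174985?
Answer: 441331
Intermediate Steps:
(83069 + 183277) + 174985 = 266346 + 174985 = 441331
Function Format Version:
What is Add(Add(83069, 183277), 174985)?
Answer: 441331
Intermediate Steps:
Add(Add(83069, 183277), 174985) = Add(266346, 174985) = 441331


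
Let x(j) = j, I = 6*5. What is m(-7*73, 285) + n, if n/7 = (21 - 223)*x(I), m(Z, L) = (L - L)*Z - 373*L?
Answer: -148725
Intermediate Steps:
m(Z, L) = -373*L (m(Z, L) = 0*Z - 373*L = 0 - 373*L = -373*L)
I = 30
n = -42420 (n = 7*((21 - 223)*30) = 7*(-202*30) = 7*(-6060) = -42420)
m(-7*73, 285) + n = -373*285 - 42420 = -106305 - 42420 = -148725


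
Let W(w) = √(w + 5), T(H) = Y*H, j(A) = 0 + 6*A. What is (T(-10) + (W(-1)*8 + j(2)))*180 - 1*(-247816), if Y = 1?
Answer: 251056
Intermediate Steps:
j(A) = 6*A
T(H) = H (T(H) = 1*H = H)
W(w) = √(5 + w)
(T(-10) + (W(-1)*8 + j(2)))*180 - 1*(-247816) = (-10 + (√(5 - 1)*8 + 6*2))*180 - 1*(-247816) = (-10 + (√4*8 + 12))*180 + 247816 = (-10 + (2*8 + 12))*180 + 247816 = (-10 + (16 + 12))*180 + 247816 = (-10 + 28)*180 + 247816 = 18*180 + 247816 = 3240 + 247816 = 251056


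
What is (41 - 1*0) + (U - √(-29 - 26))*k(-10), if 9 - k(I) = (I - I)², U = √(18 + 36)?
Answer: 41 + 27*√6 - 9*I*√55 ≈ 107.14 - 66.746*I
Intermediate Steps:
U = 3*√6 (U = √54 = 3*√6 ≈ 7.3485)
k(I) = 9 (k(I) = 9 - (I - I)² = 9 - 1*0² = 9 - 1*0 = 9 + 0 = 9)
(41 - 1*0) + (U - √(-29 - 26))*k(-10) = (41 - 1*0) + (3*√6 - √(-29 - 26))*9 = (41 + 0) + (3*√6 - √(-55))*9 = 41 + (3*√6 - I*√55)*9 = 41 + (27*√6 - 9*I*√55) = 41 + 27*√6 - 9*I*√55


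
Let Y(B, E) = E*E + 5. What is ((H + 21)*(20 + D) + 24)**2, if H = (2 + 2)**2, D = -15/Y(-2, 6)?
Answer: 946731361/1681 ≈ 5.6320e+5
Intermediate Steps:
Y(B, E) = 5 + E**2 (Y(B, E) = E**2 + 5 = 5 + E**2)
D = -15/41 (D = -15/(5 + 6**2) = -15/(5 + 36) = -15/41 ≈ -0.36585)
H = 16 (H = 4**2 = 16)
((H + 21)*(20 + D) + 24)**2 = ((16 + 21)*(20 - 15/41) + 24)**2 = (37*(805/41) + 24)**2 = (29785/41 + 24)**2 = (30769/41)**2 = 946731361/1681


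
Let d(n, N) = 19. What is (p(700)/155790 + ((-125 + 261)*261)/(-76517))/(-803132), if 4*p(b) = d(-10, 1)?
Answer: 1301072561/2252659296777120 ≈ 5.7757e-7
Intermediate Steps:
p(b) = 19/4 (p(b) = (¼)*19 = 19/4)
(p(700)/155790 + ((-125 + 261)*261)/(-76517))/(-803132) = ((19/4)/155790 + ((-125 + 261)*261)/(-76517))/(-803132) = ((19/4)*(1/155790) + (136*261)*(-1/76517))*(-1/803132) = (19/623160 + 35496*(-1/76517))*(-1/803132) = (19/623160 - 2088/4501)*(-1/803132) = -1301072561/2804843160*(-1/803132) = 1301072561/2252659296777120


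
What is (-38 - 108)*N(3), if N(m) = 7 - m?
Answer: -584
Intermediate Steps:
(-38 - 108)*N(3) = (-38 - 108)*(7 - 1*3) = -146*(7 - 3) = -146*4 = -584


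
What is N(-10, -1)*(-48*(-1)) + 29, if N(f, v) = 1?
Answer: 77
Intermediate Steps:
N(-10, -1)*(-48*(-1)) + 29 = 1*(-48*(-1)) + 29 = 1*48 + 29 = 48 + 29 = 77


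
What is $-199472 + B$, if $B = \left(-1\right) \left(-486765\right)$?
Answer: $287293$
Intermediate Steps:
$B = 486765$
$-199472 + B = -199472 + 486765 = 287293$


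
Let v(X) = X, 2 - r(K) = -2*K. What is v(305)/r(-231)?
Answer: -61/92 ≈ -0.66304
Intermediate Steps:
r(K) = 2 + 2*K (r(K) = 2 - (-2)*K = 2 + 2*K)
v(305)/r(-231) = 305/(2 + 2*(-231)) = 305/(2 - 462) = 305/(-460) = 305*(-1/460) = -61/92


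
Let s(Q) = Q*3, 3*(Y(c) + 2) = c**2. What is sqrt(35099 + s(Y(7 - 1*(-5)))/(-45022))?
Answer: 4*sqrt(1111640340545)/22511 ≈ 187.35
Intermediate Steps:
Y(c) = -2 + c**2/3
s(Q) = 3*Q
sqrt(35099 + s(Y(7 - 1*(-5)))/(-45022)) = sqrt(35099 + (3*(-2 + (7 - 1*(-5))**2/3))/(-45022)) = sqrt(35099 + (3*(-2 + (7 + 5)**2/3))*(-1/45022)) = sqrt(35099 + (3*(-2 + (1/3)*12**2))*(-1/45022)) = sqrt(35099 + (3*(-2 + (1/3)*144))*(-1/45022)) = sqrt(35099 + (3*(-2 + 48))*(-1/45022)) = sqrt(35099 + (3*46)*(-1/45022)) = sqrt(35099 + 138*(-1/45022)) = sqrt(35099 - 69/22511) = sqrt(790113520/22511) = 4*sqrt(1111640340545)/22511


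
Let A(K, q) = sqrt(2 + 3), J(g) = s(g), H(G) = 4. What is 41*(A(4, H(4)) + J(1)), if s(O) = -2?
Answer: -82 + 41*sqrt(5) ≈ 9.6788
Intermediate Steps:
J(g) = -2
A(K, q) = sqrt(5)
41*(A(4, H(4)) + J(1)) = 41*(sqrt(5) - 2) = 41*(-2 + sqrt(5)) = -82 + 41*sqrt(5)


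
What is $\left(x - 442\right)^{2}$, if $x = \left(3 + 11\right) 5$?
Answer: $138384$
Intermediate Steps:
$x = 70$ ($x = 14 \cdot 5 = 70$)
$\left(x - 442\right)^{2} = \left(70 - 442\right)^{2} = \left(-372\right)^{2} = 138384$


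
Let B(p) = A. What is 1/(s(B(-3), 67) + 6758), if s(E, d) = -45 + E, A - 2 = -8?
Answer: 1/6707 ≈ 0.00014910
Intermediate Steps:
A = -6 (A = 2 - 8 = -6)
B(p) = -6
1/(s(B(-3), 67) + 6758) = 1/((-45 - 6) + 6758) = 1/(-51 + 6758) = 1/6707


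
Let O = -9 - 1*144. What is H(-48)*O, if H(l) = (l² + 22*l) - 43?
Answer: -184365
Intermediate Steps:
H(l) = -43 + l² + 22*l
O = -153 (O = -9 - 144 = -153)
H(-48)*O = (-43 + (-48)² + 22*(-48))*(-153) = (-43 + 2304 - 1056)*(-153) = 1205*(-153) = -184365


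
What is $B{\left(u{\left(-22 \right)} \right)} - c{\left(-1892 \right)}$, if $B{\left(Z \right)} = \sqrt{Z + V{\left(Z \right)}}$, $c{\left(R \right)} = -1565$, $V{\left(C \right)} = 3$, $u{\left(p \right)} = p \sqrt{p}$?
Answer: $1565 + \sqrt{3 - 22 i \sqrt{22}} \approx 1572.3 - 7.0793 i$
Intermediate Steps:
$u{\left(p \right)} = p^{\frac{3}{2}}$
$B{\left(Z \right)} = \sqrt{3 + Z}$ ($B{\left(Z \right)} = \sqrt{Z + 3} = \sqrt{3 + Z}$)
$B{\left(u{\left(-22 \right)} \right)} - c{\left(-1892 \right)} = \sqrt{3 + \left(-22\right)^{\frac{3}{2}}} - -1565 = \sqrt{3 - 22 i \sqrt{22}} + 1565 = 1565 + \sqrt{3 - 22 i \sqrt{22}}$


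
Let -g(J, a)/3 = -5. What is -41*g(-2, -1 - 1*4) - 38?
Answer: -653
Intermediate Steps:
g(J, a) = 15 (g(J, a) = -3*(-5) = 15)
-41*g(-2, -1 - 1*4) - 38 = -41*15 - 38 = -615 - 38 = -653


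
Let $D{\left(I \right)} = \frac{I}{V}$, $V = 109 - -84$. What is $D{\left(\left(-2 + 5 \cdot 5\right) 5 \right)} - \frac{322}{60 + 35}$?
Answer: $- \frac{51221}{18335} \approx -2.7936$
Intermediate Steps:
$V = 193$ ($V = 109 + 84 = 193$)
$D{\left(I \right)} = \frac{I}{193}$
$D{\left(\left(-2 + 5 \cdot 5\right) 5 \right)} - \frac{322}{60 + 35} = \frac{\left(-2 + 5 \cdot 5\right) 5}{193} - \frac{322}{60 + 35} = \frac{\left(-2 + 25\right) 5}{193} - \frac{322}{95} = \frac{23 \cdot 5}{193} - 322 \cdot \frac{1}{95} = \frac{1}{193} \cdot 115 - \frac{322}{95} = \frac{115}{193} - \frac{322}{95} = - \frac{51221}{18335}$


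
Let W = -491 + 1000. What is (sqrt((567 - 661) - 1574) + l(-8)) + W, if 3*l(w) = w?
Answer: 1519/3 + 2*I*sqrt(417) ≈ 506.33 + 40.841*I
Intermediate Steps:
l(w) = w/3
W = 509
(sqrt((567 - 661) - 1574) + l(-8)) + W = (sqrt((567 - 661) - 1574) + (1/3)*(-8)) + 509 = (sqrt(-94 - 1574) - 8/3) + 509 = (sqrt(-1668) - 8/3) + 509 = (2*I*sqrt(417) - 8/3) + 509 = (-8/3 + 2*I*sqrt(417)) + 509 = 1519/3 + 2*I*sqrt(417)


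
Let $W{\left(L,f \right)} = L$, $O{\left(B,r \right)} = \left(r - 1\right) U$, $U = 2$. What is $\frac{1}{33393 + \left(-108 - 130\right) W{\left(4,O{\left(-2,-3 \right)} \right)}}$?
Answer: $\frac{1}{32441} \approx 3.0825 \cdot 10^{-5}$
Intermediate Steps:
$O{\left(B,r \right)} = -2 + 2 r$ ($O{\left(B,r \right)} = \left(r - 1\right) 2 = \left(-1 + r\right) 2 = -2 + 2 r$)
$\frac{1}{33393 + \left(-108 - 130\right) W{\left(4,O{\left(-2,-3 \right)} \right)}} = \frac{1}{33393 + \left(-108 - 130\right) 4} = \frac{1}{33393 - 952} = \frac{1}{32441}$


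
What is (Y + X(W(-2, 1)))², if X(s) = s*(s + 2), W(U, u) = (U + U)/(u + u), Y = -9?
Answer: 81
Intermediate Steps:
W(U, u) = U/u (W(U, u) = (2*U)/((2*u)) = (2*U)*(1/(2*u)) = U/u)
X(s) = s*(2 + s)
(Y + X(W(-2, 1)))² = (-9 + (-2/1)*(2 - 2/1))² = (-9 + (-2*1)*(2 - 2*1))² = (-9 - 2*(2 - 2))² = (-9 - 2*0)² = (-9 + 0)² = (-9)² = 81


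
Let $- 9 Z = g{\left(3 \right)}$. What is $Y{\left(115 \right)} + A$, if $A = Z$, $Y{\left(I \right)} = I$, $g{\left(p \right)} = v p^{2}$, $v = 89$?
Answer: $26$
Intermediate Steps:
$g{\left(p \right)} = 89 p^{2}$
$Z = -89$ ($Z = - \frac{89 \cdot 3^{2}}{9} = - \frac{89 \cdot 9}{9} = \left(- \frac{1}{9}\right) 801 = -89$)
$A = -89$
$Y{\left(115 \right)} + A = 115 - 89 = 26$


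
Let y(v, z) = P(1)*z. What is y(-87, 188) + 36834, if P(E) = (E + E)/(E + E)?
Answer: 37022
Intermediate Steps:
P(E) = 1 (P(E) = (2*E)/((2*E)) = (2*E)*(1/(2*E)) = 1)
y(v, z) = z (y(v, z) = 1*z = z)
y(-87, 188) + 36834 = 188 + 36834 = 37022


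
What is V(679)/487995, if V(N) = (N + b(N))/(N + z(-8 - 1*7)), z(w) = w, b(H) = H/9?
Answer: 679/291625812 ≈ 2.3283e-6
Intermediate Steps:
b(H) = H/9 (b(H) = H*(⅑) = H/9)
V(N) = 10*N/(9*(-15 + N)) (V(N) = (N + N/9)/(N + (-8 - 1*7)) = (10*N/9)/(N + (-8 - 7)) = (10*N/9)/(N - 15) = (10*N/9)/(-15 + N) = 10*N/(9*(-15 + N)))
V(679)/487995 = ((10/9)*679/(-15 + 679))/487995 = ((10/9)*679/664)*(1/487995) = ((10/9)*679*(1/664))*(1/487995) = (3395/2988)*(1/487995) = 679/291625812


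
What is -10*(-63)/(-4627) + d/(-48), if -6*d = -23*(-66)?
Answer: 162913/31728 ≈ 5.1347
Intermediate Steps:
d = -253 (d = -(-23)*(-66)/6 = -⅙*1518 = -253)
-10*(-63)/(-4627) + d/(-48) = -10*(-63)/(-4627) - 253/(-48) = 630*(-1/4627) - 253*(-1/48) = -90/661 + 253/48 = 162913/31728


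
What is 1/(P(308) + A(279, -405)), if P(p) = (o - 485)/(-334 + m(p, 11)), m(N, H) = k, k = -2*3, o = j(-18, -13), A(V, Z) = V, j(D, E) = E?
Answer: 170/47679 ≈ 0.0035655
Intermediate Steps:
o = -13
k = -6
m(N, H) = -6
P(p) = 249/170 (P(p) = (-13 - 485)/(-334 - 6) = -498/(-340) = -498*(-1/340) = 249/170)
1/(P(308) + A(279, -405)) = 1/(249/170 + 279) = 1/(47679/170) = 170/47679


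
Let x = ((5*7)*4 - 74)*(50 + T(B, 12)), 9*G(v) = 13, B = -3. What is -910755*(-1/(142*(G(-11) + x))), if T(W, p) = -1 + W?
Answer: 8196795/3881854 ≈ 2.1116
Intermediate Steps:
G(v) = 13/9 (G(v) = (1/9)*13 = 13/9)
x = 3036 (x = ((5*7)*4 - 74)*(50 + (-1 - 3)) = (35*4 - 74)*(50 - 4) = (140 - 74)*46 = 66*46 = 3036)
-910755*(-1/(142*(G(-11) + x))) = -910755*(-1/(142*(13/9 + 3036))) = -910755/((27337/9)*(-142)) = -910755/(-3881854/9) = -910755*(-9/3881854) = 8196795/3881854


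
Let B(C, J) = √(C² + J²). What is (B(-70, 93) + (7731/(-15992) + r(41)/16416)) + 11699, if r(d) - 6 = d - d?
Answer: 63982277533/5469264 + √13549 ≈ 11815.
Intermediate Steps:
r(d) = 6 (r(d) = 6 + (d - d) = 6 + 0 = 6)
(B(-70, 93) + (7731/(-15992) + r(41)/16416)) + 11699 = (√((-70)² + 93²) + (7731/(-15992) + 6/16416)) + 11699 = (√(4900 + 8649) + (7731*(-1/15992) + 6*(1/16416))) + 11699 = (√13549 + (-7731/15992 + 1/2736)) + 11699 = (√13549 - 2642003/5469264) + 11699 = (-2642003/5469264 + √13549) + 11699 = 63982277533/5469264 + √13549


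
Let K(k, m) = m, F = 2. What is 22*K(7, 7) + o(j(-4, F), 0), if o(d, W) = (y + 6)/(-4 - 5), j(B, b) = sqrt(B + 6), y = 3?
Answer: 153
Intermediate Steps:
j(B, b) = sqrt(6 + B)
o(d, W) = -1 (o(d, W) = (3 + 6)/(-4 - 5) = 9/(-9) = 9*(-1/9) = -1)
22*K(7, 7) + o(j(-4, F), 0) = 22*7 - 1 = 154 - 1 = 153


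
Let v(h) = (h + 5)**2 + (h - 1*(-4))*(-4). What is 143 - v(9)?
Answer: -1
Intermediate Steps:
v(h) = -16 + (5 + h)**2 - 4*h (v(h) = (5 + h)**2 + (h + 4)*(-4) = (5 + h)**2 + (4 + h)*(-4) = (5 + h)**2 + (-16 - 4*h) = -16 + (5 + h)**2 - 4*h)
143 - v(9) = 143 - (9 + 9**2 + 6*9) = 143 - (9 + 81 + 54) = 143 - 1*144 = 143 - 144 = -1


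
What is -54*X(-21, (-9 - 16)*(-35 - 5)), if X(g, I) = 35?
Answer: -1890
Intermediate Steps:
-54*X(-21, (-9 - 16)*(-35 - 5)) = -54*35 = -1890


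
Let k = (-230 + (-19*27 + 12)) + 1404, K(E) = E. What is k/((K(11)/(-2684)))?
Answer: -164212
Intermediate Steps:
k = 673 (k = (-230 + (-513 + 12)) + 1404 = (-230 - 501) + 1404 = -731 + 1404 = 673)
k/((K(11)/(-2684))) = 673/((11/(-2684))) = 673/((11*(-1/2684))) = 673/(-1/244) = 673*(-244) = -164212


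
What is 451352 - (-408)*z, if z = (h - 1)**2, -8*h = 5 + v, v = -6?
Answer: 3613315/8 ≈ 4.5166e+5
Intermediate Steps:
h = 1/8 (h = -(5 - 6)/8 = -1/8*(-1) = 1/8 ≈ 0.12500)
z = 49/64 (z = (1/8 - 1)**2 = (-7/8)**2 = 49/64 ≈ 0.76563)
451352 - (-408)*z = 451352 - (-408)*49/64 = 451352 - 1*(-2499/8) = 451352 + 2499/8 = 3613315/8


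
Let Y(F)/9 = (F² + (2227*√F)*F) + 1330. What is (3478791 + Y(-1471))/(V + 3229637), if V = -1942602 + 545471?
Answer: 11482665/916253 - 29483253*I*√1471/1832506 ≈ 12.532 - 617.07*I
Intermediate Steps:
V = -1397131
Y(F) = 11970 + 9*F² + 20043*F^(3/2) (Y(F) = 9*((F² + (2227*√F)*F) + 1330) = 9*((F² + 2227*F^(3/2)) + 1330) = 9*(1330 + F² + 2227*F^(3/2)) = 11970 + 9*F² + 20043*F^(3/2))
(3478791 + Y(-1471))/(V + 3229637) = (3478791 + (11970 + 9*(-1471)² + 20043*(-1471)^(3/2)))/(-1397131 + 3229637) = (3478791 + (11970 + 9*2163841 + 20043*(-1471*I*√1471)))/1832506 = (3478791 + (11970 + 19474569 - 29483253*I*√1471))*(1/1832506) = (3478791 + (19486539 - 29483253*I*√1471))*(1/1832506) = (22965330 - 29483253*I*√1471)*(1/1832506) = 11482665/916253 - 29483253*I*√1471/1832506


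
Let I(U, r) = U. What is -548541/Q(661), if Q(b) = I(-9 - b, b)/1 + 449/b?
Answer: 51797943/63203 ≈ 819.55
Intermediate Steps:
Q(b) = -9 - b + 449/b (Q(b) = (-9 - b)/1 + 449/b = (-9 - b)*1 + 449/b = (-9 - b) + 449/b = -9 - b + 449/b)
-548541/Q(661) = -548541/(-9 - 1*661 + 449/661) = -548541/(-9 - 661 + 449*(1/661)) = -548541/(-9 - 661 + 449/661) = -548541/(-442421/661) = -548541*(-661/442421) = 51797943/63203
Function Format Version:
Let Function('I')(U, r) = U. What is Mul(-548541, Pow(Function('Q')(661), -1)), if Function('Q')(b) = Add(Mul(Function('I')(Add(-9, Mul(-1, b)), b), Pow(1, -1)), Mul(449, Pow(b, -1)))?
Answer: Rational(51797943, 63203) ≈ 819.55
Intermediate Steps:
Function('Q')(b) = Add(-9, Mul(-1, b), Mul(449, Pow(b, -1))) (Function('Q')(b) = Add(Mul(Add(-9, Mul(-1, b)), Pow(1, -1)), Mul(449, Pow(b, -1))) = Add(Mul(Add(-9, Mul(-1, b)), 1), Mul(449, Pow(b, -1))) = Add(Add(-9, Mul(-1, b)), Mul(449, Pow(b, -1))) = Add(-9, Mul(-1, b), Mul(449, Pow(b, -1))))
Mul(-548541, Pow(Function('Q')(661), -1)) = Mul(-548541, Pow(Add(-9, Mul(-1, 661), Mul(449, Pow(661, -1))), -1)) = Mul(-548541, Pow(Add(-9, -661, Mul(449, Rational(1, 661))), -1)) = Mul(-548541, Pow(Add(-9, -661, Rational(449, 661)), -1)) = Mul(-548541, Pow(Rational(-442421, 661), -1)) = Mul(-548541, Rational(-661, 442421)) = Rational(51797943, 63203)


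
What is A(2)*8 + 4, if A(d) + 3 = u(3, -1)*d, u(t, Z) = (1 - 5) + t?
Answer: -36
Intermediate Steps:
u(t, Z) = -4 + t
A(d) = -3 - d (A(d) = -3 + (-4 + 3)*d = -3 - d)
A(2)*8 + 4 = (-3 - 1*2)*8 + 4 = (-3 - 2)*8 + 4 = -5*8 + 4 = -40 + 4 = -36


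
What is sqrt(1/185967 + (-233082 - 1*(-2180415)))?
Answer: 2*sqrt(1870723031358989)/61989 ≈ 1395.5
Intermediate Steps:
sqrt(1/185967 + (-233082 - 1*(-2180415))) = sqrt(1/185967 + (-233082 + 2180415)) = sqrt(1/185967 + 1947333) = sqrt(362139676012/185967) = 2*sqrt(1870723031358989)/61989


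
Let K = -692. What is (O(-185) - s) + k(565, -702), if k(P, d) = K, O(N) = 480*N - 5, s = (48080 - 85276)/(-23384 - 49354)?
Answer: -3254934991/36369 ≈ -89498.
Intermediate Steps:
s = 18598/36369 (s = -37196/(-72738) = -37196*(-1/72738) = 18598/36369 ≈ 0.51137)
O(N) = -5 + 480*N
k(P, d) = -692
(O(-185) - s) + k(565, -702) = ((-5 + 480*(-185)) - 1*18598/36369) - 692 = ((-5 - 88800) - 18598/36369) - 692 = (-88805 - 18598/36369) - 692 = -3229767643/36369 - 692 = -3254934991/36369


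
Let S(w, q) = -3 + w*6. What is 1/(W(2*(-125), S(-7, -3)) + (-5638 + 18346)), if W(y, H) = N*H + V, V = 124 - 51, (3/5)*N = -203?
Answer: 1/28006 ≈ 3.5707e-5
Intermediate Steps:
N = -1015/3 (N = (5/3)*(-203) = -1015/3 ≈ -338.33)
S(w, q) = -3 + 6*w
V = 73
W(y, H) = 73 - 1015*H/3 (W(y, H) = -1015*H/3 + 73 = 73 - 1015*H/3)
1/(W(2*(-125), S(-7, -3)) + (-5638 + 18346)) = 1/((73 - 1015*(-3 + 6*(-7))/3) + (-5638 + 18346)) = 1/((73 - 1015*(-3 - 42)/3) + 12708) = 1/((73 - 1015/3*(-45)) + 12708) = 1/((73 + 15225) + 12708) = 1/(15298 + 12708) = 1/28006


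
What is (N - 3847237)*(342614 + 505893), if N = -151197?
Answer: -3392699238038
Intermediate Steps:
(N - 3847237)*(342614 + 505893) = (-151197 - 3847237)*(342614 + 505893) = -3998434*848507 = -3392699238038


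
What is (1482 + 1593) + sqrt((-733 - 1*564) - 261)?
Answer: 3075 + I*sqrt(1558) ≈ 3075.0 + 39.471*I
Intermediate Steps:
(1482 + 1593) + sqrt((-733 - 1*564) - 261) = 3075 + sqrt((-733 - 564) - 261) = 3075 + sqrt(-1297 - 261) = 3075 + sqrt(-1558) = 3075 + I*sqrt(1558)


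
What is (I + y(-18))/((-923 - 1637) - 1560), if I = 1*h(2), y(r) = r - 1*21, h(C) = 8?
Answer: 31/4120 ≈ 0.0075243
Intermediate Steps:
y(r) = -21 + r (y(r) = r - 21 = -21 + r)
I = 8 (I = 1*8 = 8)
(I + y(-18))/((-923 - 1637) - 1560) = (8 + (-21 - 18))/((-923 - 1637) - 1560) = (8 - 39)/(-2560 - 1560) = -31/(-4120) = -31*(-1/4120) = 31/4120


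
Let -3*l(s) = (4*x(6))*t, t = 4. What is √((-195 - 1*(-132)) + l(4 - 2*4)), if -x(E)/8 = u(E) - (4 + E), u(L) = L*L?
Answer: √9417/3 ≈ 32.347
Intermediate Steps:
u(L) = L²
x(E) = 32 - 8*E² + 8*E (x(E) = -8*(E² - (4 + E)) = -8*(E² + (-4 - E)) = -8*(-4 + E² - E) = 32 - 8*E² + 8*E)
l(s) = 3328/3 (l(s) = -4*(32 - 8*6² + 8*6)*4/3 = -4*(32 - 8*36 + 48)*4/3 = -4*(32 - 288 + 48)*4/3 = -4*(-208)*4/3 = -(-832)*4/3 = -⅓*(-3328) = 3328/3)
√((-195 - 1*(-132)) + l(4 - 2*4)) = √((-195 - 1*(-132)) + 3328/3) = √((-195 + 132) + 3328/3) = √(-63 + 3328/3) = √(3139/3) = √9417/3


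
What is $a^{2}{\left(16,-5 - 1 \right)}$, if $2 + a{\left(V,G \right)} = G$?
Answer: $64$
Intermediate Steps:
$a{\left(V,G \right)} = -2 + G$
$a^{2}{\left(16,-5 - 1 \right)} = \left(-2 - 6\right)^{2} = \left(-8\right)^{2} = 64$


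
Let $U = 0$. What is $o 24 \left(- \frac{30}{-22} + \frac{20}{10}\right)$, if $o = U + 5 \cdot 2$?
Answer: $\frac{8880}{11} \approx 807.27$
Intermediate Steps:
$o = 10$ ($o = 0 + 5 \cdot 2 = 0 + 10 = 10$)
$o 24 \left(- \frac{30}{-22} + \frac{20}{10}\right) = 10 \cdot 24 \left(- \frac{30}{-22} + \frac{20}{10}\right) = 240 \left(\left(-30\right) \left(- \frac{1}{22}\right) + 20 \cdot \frac{1}{10}\right) = 240 \left(\frac{15}{11} + 2\right) = 240 \cdot \frac{37}{11} = \frac{8880}{11}$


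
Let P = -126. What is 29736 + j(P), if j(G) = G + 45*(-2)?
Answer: 29520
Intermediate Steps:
j(G) = -90 + G (j(G) = G - 90 = -90 + G)
29736 + j(P) = 29736 + (-90 - 126) = 29736 - 216 = 29520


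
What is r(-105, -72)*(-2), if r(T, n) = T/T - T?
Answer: -212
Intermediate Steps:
r(T, n) = 1 - T
r(-105, -72)*(-2) = (1 - 1*(-105))*(-2) = (1 + 105)*(-2) = 106*(-2) = -212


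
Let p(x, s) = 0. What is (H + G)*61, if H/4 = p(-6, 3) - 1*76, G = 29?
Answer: -16775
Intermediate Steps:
H = -304 (H = 4*(0 - 1*76) = 4*(0 - 76) = 4*(-76) = -304)
(H + G)*61 = (-304 + 29)*61 = -275*61 = -16775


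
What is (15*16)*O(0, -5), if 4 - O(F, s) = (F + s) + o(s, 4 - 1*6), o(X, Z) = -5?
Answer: 3360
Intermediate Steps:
O(F, s) = 9 - F - s (O(F, s) = 4 - ((F + s) - 5) = 4 - (-5 + F + s) = 4 + (5 - F - s) = 9 - F - s)
(15*16)*O(0, -5) = (15*16)*(9 - 1*0 - 1*(-5)) = 240*(9 + 0 + 5) = 240*14 = 3360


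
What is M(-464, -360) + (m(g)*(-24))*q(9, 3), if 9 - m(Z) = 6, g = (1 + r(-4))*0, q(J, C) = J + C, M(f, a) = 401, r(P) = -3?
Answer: -463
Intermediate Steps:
q(J, C) = C + J
g = 0 (g = (1 - 3)*0 = -2*0 = 0)
m(Z) = 3 (m(Z) = 9 - 1*6 = 9 - 6 = 3)
M(-464, -360) + (m(g)*(-24))*q(9, 3) = 401 + (3*(-24))*(3 + 9) = 401 - 72*12 = 401 - 864 = -463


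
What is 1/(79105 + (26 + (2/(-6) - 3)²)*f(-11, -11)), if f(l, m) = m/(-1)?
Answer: 9/715619 ≈ 1.2577e-5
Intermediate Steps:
f(l, m) = -m (f(l, m) = m*(-1) = -m)
1/(79105 + (26 + (2/(-6) - 3)²)*f(-11, -11)) = 1/(79105 + (26 + (2/(-6) - 3)²)*(-1*(-11))) = 1/(79105 + (26 + (2*(-⅙) - 3)²)*11) = 1/(79105 + (26 + (-⅓ - 3)²)*11) = 1/(79105 + (26 + (-10/3)²)*11) = 1/(79105 + (26 + 100/9)*11) = 1/(79105 + (334/9)*11) = 1/(79105 + 3674/9) = 1/(715619/9) = 9/715619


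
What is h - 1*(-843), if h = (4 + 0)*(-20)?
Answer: 763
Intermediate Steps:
h = -80 (h = 4*(-20) = -80)
h - 1*(-843) = -80 - 1*(-843) = -80 + 843 = 763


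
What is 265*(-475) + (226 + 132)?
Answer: -125517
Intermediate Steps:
265*(-475) + (226 + 132) = -125875 + 358 = -125517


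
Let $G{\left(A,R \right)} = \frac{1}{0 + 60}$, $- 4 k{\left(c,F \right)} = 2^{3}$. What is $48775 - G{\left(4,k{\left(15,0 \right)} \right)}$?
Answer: $\frac{2926499}{60} \approx 48775.0$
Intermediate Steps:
$k{\left(c,F \right)} = -2$ ($k{\left(c,F \right)} = - \frac{2^{3}}{4} = \left(- \frac{1}{4}\right) 8 = -2$)
$G{\left(A,R \right)} = \frac{1}{60}$
$48775 - G{\left(4,k{\left(15,0 \right)} \right)} = 48775 - \frac{1}{60} = \frac{2926499}{60}$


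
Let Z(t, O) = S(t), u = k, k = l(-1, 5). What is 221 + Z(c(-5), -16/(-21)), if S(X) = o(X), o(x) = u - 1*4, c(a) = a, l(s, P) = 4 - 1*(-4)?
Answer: 225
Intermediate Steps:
l(s, P) = 8 (l(s, P) = 4 + 4 = 8)
k = 8
u = 8
o(x) = 4 (o(x) = 8 - 1*4 = 8 - 4 = 4)
S(X) = 4
Z(t, O) = 4
221 + Z(c(-5), -16/(-21)) = 221 + 4 = 225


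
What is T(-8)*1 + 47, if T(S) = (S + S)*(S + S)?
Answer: 303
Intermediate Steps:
T(S) = 4*S**2 (T(S) = (2*S)*(2*S) = 4*S**2)
T(-8)*1 + 47 = (4*(-8)**2)*1 + 47 = (4*64)*1 + 47 = 256*1 + 47 = 256 + 47 = 303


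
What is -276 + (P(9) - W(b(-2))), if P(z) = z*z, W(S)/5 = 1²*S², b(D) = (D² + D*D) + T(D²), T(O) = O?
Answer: -915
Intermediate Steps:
b(D) = 3*D² (b(D) = (D² + D*D) + D² = (D² + D²) + D² = 2*D² + D² = 3*D²)
W(S) = 5*S² (W(S) = 5*(1²*S²) = 5*(1*S²) = 5*S²)
P(z) = z²
-276 + (P(9) - W(b(-2))) = -276 + (9² - 5*(3*(-2)²)²) = -276 + (81 - 5*(3*4)²) = -276 + (81 - 5*12²) = -276 + (81 - 5*144) = -276 + (81 - 1*720) = -276 + (81 - 720) = -276 - 639 = -915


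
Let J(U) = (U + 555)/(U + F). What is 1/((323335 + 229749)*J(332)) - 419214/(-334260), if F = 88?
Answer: 1224169366309/976089951810 ≈ 1.2542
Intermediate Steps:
J(U) = (555 + U)/(88 + U) (J(U) = (U + 555)/(U + 88) = (555 + U)/(88 + U))
1/((323335 + 229749)*J(332)) - 419214/(-334260) = 1/((323335 + 229749)*(((555 + 332)/(88 + 332)))) - 419214/(-334260) = 1/(553084*((887/420))) - 419214*(-1/334260) = 1/(553084*(((1/420)*887))) + 69869/55710 = 1/(553084*(887/420)) + 69869/55710 = (1/553084)*(420/887) + 69869/55710 = 15/17520911 + 69869/55710 = 1224169366309/976089951810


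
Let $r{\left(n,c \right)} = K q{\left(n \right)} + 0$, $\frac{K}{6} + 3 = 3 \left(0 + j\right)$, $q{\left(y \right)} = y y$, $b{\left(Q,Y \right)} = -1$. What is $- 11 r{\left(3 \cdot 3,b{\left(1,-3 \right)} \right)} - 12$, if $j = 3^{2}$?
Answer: $-128316$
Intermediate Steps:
$j = 9$
$q{\left(y \right)} = y^{2}$
$K = 144$ ($K = -18 + 6 \cdot 3 \left(0 + 9\right) = -18 + 6 \cdot 3 \cdot 9 = -18 + 6 \cdot 27 = -18 + 162 = 144$)
$r{\left(n,c \right)} = 144 n^{2}$ ($r{\left(n,c \right)} = 144 n^{2} + 0 = 144 n^{2}$)
$- 11 r{\left(3 \cdot 3,b{\left(1,-3 \right)} \right)} - 12 = - 11 \cdot 144 \left(3 \cdot 3\right)^{2} - 12 = - 11 \cdot 144 \cdot 9^{2} - 12 = - 11 \cdot 144 \cdot 81 - 12 = \left(-11\right) 11664 - 12 = -128304 - 12 = -128316$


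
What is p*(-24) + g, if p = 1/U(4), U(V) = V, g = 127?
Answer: 121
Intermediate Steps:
p = 1/4 ≈ 0.25000
p*(-24) + g = (1/4)*(-24) + 127 = -6 + 127 = 121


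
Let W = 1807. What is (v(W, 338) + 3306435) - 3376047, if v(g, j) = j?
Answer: -69274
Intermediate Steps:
(v(W, 338) + 3306435) - 3376047 = (338 + 3306435) - 3376047 = 3306773 - 3376047 = -69274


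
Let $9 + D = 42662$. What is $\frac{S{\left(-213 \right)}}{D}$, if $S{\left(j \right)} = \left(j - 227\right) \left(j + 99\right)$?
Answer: $\frac{50160}{42653} \approx 1.176$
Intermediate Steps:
$D = 42653$ ($D = -9 + 42662 = 42653$)
$S{\left(j \right)} = \left(-227 + j\right) \left(99 + j\right)$
$\frac{S{\left(-213 \right)}}{D} = \frac{-22473 + \left(-213\right)^{2} - -27264}{42653} = \left(-22473 + 45369 + 27264\right) \frac{1}{42653} = 50160 \cdot \frac{1}{42653} = \frac{50160}{42653}$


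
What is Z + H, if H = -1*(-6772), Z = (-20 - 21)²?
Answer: 8453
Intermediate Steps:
Z = 1681 (Z = (-41)² = 1681)
H = 6772
Z + H = 1681 + 6772 = 8453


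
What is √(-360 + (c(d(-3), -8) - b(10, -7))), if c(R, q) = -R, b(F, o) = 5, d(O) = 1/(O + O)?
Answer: I*√13134/6 ≈ 19.101*I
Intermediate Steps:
d(O) = 1/(2*O)
√(-360 + (c(d(-3), -8) - b(10, -7))) = √(-360 + (-1/(2*(-3)) - 1*5)) = √(-360 + (-(-1)/(2*3) - 5)) = √(-360 + (-1*(-⅙) - 5)) = √(-360 + (⅙ - 5)) = √(-360 - 29/6) = √(-2189/6) = I*√13134/6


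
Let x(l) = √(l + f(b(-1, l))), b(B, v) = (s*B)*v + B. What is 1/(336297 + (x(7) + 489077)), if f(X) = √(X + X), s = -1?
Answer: 1/(825374 + √(7 + 2*√3)) ≈ 1.2116e-6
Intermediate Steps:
b(B, v) = B - B*v (b(B, v) = (-B)*v + B = -B*v + B = B - B*v)
f(X) = √2*√X (f(X) = √(2*X) = √2*√X)
x(l) = √(l + √2*√(-1 + l)) (x(l) = √(l + √2*√(-(1 - l))) = √(l + √2*√(-1 + l)))
1/(336297 + (x(7) + 489077)) = 1/(336297 + (√(7 + √2*√(-1 + 7)) + 489077)) = 1/(336297 + (√(7 + √2*√6) + 489077)) = 1/(336297 + (√(7 + 2*√3) + 489077)) = 1/(336297 + (489077 + √(7 + 2*√3))) = 1/(825374 + √(7 + 2*√3))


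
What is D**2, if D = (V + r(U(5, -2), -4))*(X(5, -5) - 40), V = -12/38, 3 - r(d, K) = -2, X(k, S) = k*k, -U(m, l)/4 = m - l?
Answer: 1782225/361 ≈ 4936.9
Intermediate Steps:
U(m, l) = -4*m + 4*l (U(m, l) = -4*(m - l) = -4*m + 4*l)
X(k, S) = k**2
r(d, K) = 5 (r(d, K) = 3 - 1*(-2) = 3 + 2 = 5)
V = -6/19 (V = -12*1/38 = -6/19 ≈ -0.31579)
D = -1335/19 (D = (-6/19 + 5)*(5**2 - 40) = 89*(25 - 40)/19 = (89/19)*(-15) = -1335/19 ≈ -70.263)
D**2 = (-1335/19)**2 = 1782225/361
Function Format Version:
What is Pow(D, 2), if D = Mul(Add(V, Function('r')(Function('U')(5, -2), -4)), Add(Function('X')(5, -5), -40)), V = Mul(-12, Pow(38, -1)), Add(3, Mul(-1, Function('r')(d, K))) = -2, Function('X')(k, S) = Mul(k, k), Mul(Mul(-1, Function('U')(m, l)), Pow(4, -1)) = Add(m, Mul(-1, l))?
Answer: Rational(1782225, 361) ≈ 4936.9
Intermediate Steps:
Function('U')(m, l) = Add(Mul(-4, m), Mul(4, l)) (Function('U')(m, l) = Mul(-4, Add(m, Mul(-1, l))) = Add(Mul(-4, m), Mul(4, l)))
Function('X')(k, S) = Pow(k, 2)
Function('r')(d, K) = 5 (Function('r')(d, K) = Add(3, Mul(-1, -2)) = Add(3, 2) = 5)
V = Rational(-6, 19) (V = Mul(-12, Rational(1, 38)) = Rational(-6, 19) ≈ -0.31579)
D = Rational(-1335, 19) (D = Mul(Add(Rational(-6, 19), 5), Add(Pow(5, 2), -40)) = Mul(Rational(89, 19), Add(25, -40)) = Mul(Rational(89, 19), -15) = Rational(-1335, 19) ≈ -70.263)
Pow(D, 2) = Pow(Rational(-1335, 19), 2) = Rational(1782225, 361)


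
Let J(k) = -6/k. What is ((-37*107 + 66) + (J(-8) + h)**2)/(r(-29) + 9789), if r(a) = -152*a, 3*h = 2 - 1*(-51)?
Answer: -511751/2044368 ≈ -0.25032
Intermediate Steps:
h = 53/3 (h = (2 - 1*(-51))/3 = (2 + 51)/3 = (1/3)*53 = 53/3 ≈ 17.667)
((-37*107 + 66) + (J(-8) + h)**2)/(r(-29) + 9789) = ((-37*107 + 66) + (-6/(-8) + 53/3)**2)/(-152*(-29) + 9789) = ((-3959 + 66) + (-6*(-1/8) + 53/3)**2)/(4408 + 9789) = (-3893 + (3/4 + 53/3)**2)/14197 = (-3893 + (221/12)**2)*(1/14197) = (-3893 + 48841/144)*(1/14197) = -511751/144*1/14197 = -511751/2044368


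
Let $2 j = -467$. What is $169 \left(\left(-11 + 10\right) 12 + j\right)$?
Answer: $- \frac{82979}{2} \approx -41490.0$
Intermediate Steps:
$j = - \frac{467}{2}$ ($j = \frac{1}{2} \left(-467\right) = - \frac{467}{2} \approx -233.5$)
$169 \left(\left(-11 + 10\right) 12 + j\right) = 169 \left(\left(-11 + 10\right) 12 - \frac{467}{2}\right) = 169 \left(\left(-1\right) 12 - \frac{467}{2}\right) = 169 \left(-12 - \frac{467}{2}\right) = 169 \left(- \frac{491}{2}\right) = - \frac{82979}{2}$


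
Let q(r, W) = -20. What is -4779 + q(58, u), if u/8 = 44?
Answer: -4799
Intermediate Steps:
u = 352 (u = 8*44 = 352)
-4779 + q(58, u) = -4779 - 20 = -4799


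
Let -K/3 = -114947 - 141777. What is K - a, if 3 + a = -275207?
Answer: 1045382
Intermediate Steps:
a = -275210 (a = -3 - 275207 = -275210)
K = 770172 (K = -3*(-114947 - 141777) = -3*(-256724) = 770172)
K - a = 770172 - 1*(-275210) = 770172 + 275210 = 1045382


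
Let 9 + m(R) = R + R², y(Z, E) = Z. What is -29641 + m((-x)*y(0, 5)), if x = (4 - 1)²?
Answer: -29650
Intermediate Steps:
x = 9 (x = 3² = 9)
m(R) = -9 + R + R² (m(R) = -9 + (R + R²) = -9 + R + R²)
-29641 + m((-x)*y(0, 5)) = -29641 + (-9 - 1*9*0 + (-1*9*0)²) = -29641 + (-9 - 9*0 + (-9*0)²) = -29641 + (-9 + 0 + 0²) = -29641 + (-9 + 0 + 0) = -29641 - 9 = -29650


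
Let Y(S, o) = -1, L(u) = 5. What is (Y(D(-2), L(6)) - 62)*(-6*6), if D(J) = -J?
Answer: 2268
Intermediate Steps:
(Y(D(-2), L(6)) - 62)*(-6*6) = (-1 - 62)*(-6*6) = -63*(-36) = 2268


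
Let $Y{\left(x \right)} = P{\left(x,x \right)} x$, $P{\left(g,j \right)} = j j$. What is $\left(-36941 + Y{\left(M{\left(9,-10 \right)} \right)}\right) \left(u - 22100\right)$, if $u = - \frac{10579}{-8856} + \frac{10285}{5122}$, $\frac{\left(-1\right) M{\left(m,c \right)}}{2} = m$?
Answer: $\frac{21436122616935173}{22680216} \approx 9.4515 \cdot 10^{8}$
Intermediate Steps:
$M{\left(m,c \right)} = - 2 m$
$u = \frac{72634799}{22680216}$ ($u = \left(-10579\right) \left(- \frac{1}{8856}\right) + 10285 \cdot \frac{1}{5122} = \frac{10579}{8856} + \frac{10285}{5122} = \frac{72634799}{22680216} \approx 3.2026$)
$P{\left(g,j \right)} = j^{2}$
$Y{\left(x \right)} = x^{3}$ ($Y{\left(x \right)} = x^{2} x = x^{3}$)
$\left(-36941 + Y{\left(M{\left(9,-10 \right)} \right)}\right) \left(u - 22100\right) = \left(-36941 + \left(\left(-2\right) 9\right)^{3}\right) \left(\frac{72634799}{22680216} - 22100\right) = \left(-36941 + \left(-18\right)^{3}\right) \left(- \frac{501160138801}{22680216}\right) = \left(-36941 - 5832\right) \left(- \frac{501160138801}{22680216}\right) = \left(-42773\right) \left(- \frac{501160138801}{22680216}\right) = \frac{21436122616935173}{22680216}$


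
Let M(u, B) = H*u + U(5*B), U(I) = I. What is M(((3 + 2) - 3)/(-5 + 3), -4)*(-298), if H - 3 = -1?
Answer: 6556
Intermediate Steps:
H = 2 (H = 3 - 1 = 2)
M(u, B) = 2*u + 5*B
M(((3 + 2) - 3)/(-5 + 3), -4)*(-298) = (2*(((3 + 2) - 3)/(-5 + 3)) + 5*(-4))*(-298) = (2*((5 - 3)/(-2)) - 20)*(-298) = (2*(2*(-½)) - 20)*(-298) = (2*(-1) - 20)*(-298) = (-2 - 20)*(-298) = -22*(-298) = 6556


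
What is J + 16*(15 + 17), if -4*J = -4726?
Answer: 3387/2 ≈ 1693.5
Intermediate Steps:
J = 2363/2 (J = -¼*(-4726) = 2363/2 ≈ 1181.5)
J + 16*(15 + 17) = 2363/2 + 16*(15 + 17) = 2363/2 + 16*32 = 2363/2 + 512 = 3387/2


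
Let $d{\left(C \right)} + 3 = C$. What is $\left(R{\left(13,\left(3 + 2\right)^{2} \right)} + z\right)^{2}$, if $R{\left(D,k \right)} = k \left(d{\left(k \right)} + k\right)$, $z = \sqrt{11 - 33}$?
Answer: $\left(1175 + i \sqrt{22}\right)^{2} \approx 1.3806 \cdot 10^{6} + 1.102 \cdot 10^{4} i$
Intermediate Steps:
$d{\left(C \right)} = -3 + C$
$z = i \sqrt{22}$ ($z = \sqrt{-22} = i \sqrt{22} \approx 4.6904 i$)
$R{\left(D,k \right)} = k \left(-3 + 2 k\right)$ ($R{\left(D,k \right)} = k \left(\left(-3 + k\right) + k\right) = k \left(-3 + 2 k\right)$)
$\left(R{\left(13,\left(3 + 2\right)^{2} \right)} + z\right)^{2} = \left(\left(3 + 2\right)^{2} \left(-3 + 2 \left(3 + 2\right)^{2}\right) + i \sqrt{22}\right)^{2} = \left(5^{2} \left(-3 + 2 \cdot 5^{2}\right) + i \sqrt{22}\right)^{2} = \left(25 \left(-3 + 2 \cdot 25\right) + i \sqrt{22}\right)^{2} = \left(25 \left(-3 + 50\right) + i \sqrt{22}\right)^{2} = \left(25 \cdot 47 + i \sqrt{22}\right)^{2} = \left(1175 + i \sqrt{22}\right)^{2}$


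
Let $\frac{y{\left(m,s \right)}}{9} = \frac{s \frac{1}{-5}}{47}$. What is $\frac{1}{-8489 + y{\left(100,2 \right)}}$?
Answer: $- \frac{235}{1994933} \approx -0.0001178$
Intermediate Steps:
$y{\left(m,s \right)} = - \frac{9 s}{235}$ ($y{\left(m,s \right)} = 9 \frac{s \frac{1}{-5}}{47} = 9 s \left(- \frac{1}{5}\right) \frac{1}{47} = 9 - \frac{s}{5} \cdot \frac{1}{47} = 9 \left(- \frac{s}{235}\right) = - \frac{9 s}{235}$)
$\frac{1}{-8489 + y{\left(100,2 \right)}} = \frac{1}{-8489 - \frac{18}{235}} = \frac{1}{- \frac{1994933}{235}} = - \frac{235}{1994933}$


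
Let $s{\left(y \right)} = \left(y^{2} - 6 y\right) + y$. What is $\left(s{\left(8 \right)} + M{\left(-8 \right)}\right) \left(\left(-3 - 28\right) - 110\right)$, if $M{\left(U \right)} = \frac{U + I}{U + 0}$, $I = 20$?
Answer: $- \frac{6345}{2} \approx -3172.5$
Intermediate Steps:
$M{\left(U \right)} = \frac{20 + U}{U}$ ($M{\left(U \right)} = \frac{U + 20}{U + 0} = \frac{20 + U}{U}$)
$s{\left(y \right)} = y^{2} - 5 y$
$\left(s{\left(8 \right)} + M{\left(-8 \right)}\right) \left(\left(-3 - 28\right) - 110\right) = \left(8 \left(-5 + 8\right) + \frac{20 - 8}{-8}\right) \left(\left(-3 - 28\right) - 110\right) = \left(8 \cdot 3 - \frac{3}{2}\right) \left(\left(-3 - 28\right) - 110\right) = \left(24 - \frac{3}{2}\right) \left(-31 - 110\right) = \frac{45}{2} \left(-141\right) = - \frac{6345}{2}$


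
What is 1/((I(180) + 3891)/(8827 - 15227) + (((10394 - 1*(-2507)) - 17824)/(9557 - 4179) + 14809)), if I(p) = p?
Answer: 17209600/254830265881 ≈ 6.7534e-5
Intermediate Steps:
1/((I(180) + 3891)/(8827 - 15227) + (((10394 - 1*(-2507)) - 17824)/(9557 - 4179) + 14809)) = 1/((180 + 3891)/(8827 - 15227) + (((10394 - 1*(-2507)) - 17824)/(9557 - 4179) + 14809)) = 1/(4071/(-6400) + (((10394 + 2507) - 17824)/5378 + 14809)) = 1/(4071*(-1/6400) + ((12901 - 17824)*(1/5378) + 14809)) = 1/(-4071/6400 + (-4923*1/5378 + 14809)) = 1/(-4071/6400 + (-4923/5378 + 14809)) = 1/(-4071/6400 + 79637879/5378) = 1/(254830265881/17209600) = 17209600/254830265881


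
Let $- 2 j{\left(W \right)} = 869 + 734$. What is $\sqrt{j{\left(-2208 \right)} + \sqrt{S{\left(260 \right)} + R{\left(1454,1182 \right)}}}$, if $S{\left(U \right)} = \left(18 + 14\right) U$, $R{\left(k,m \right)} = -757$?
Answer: $\frac{\sqrt{-3206 + 4 \sqrt{7563}}}{2} \approx 26.731 i$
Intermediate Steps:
$S{\left(U \right)} = 32 U$
$j{\left(W \right)} = - \frac{1603}{2}$ ($j{\left(W \right)} = - \frac{869 + 734}{2} = \left(- \frac{1}{2}\right) 1603 = - \frac{1603}{2}$)
$\sqrt{j{\left(-2208 \right)} + \sqrt{S{\left(260 \right)} + R{\left(1454,1182 \right)}}} = \sqrt{- \frac{1603}{2} + \sqrt{32 \cdot 260 - 757}} = \sqrt{- \frac{1603}{2} + \sqrt{8320 - 757}} = \sqrt{- \frac{1603}{2} + \sqrt{7563}}$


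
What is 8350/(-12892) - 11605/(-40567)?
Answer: -94561395/261494882 ≈ -0.36162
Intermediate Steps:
8350/(-12892) - 11605/(-40567) = 8350*(-1/12892) - 11605*(-1/40567) = -4175/6446 + 11605/40567 = -94561395/261494882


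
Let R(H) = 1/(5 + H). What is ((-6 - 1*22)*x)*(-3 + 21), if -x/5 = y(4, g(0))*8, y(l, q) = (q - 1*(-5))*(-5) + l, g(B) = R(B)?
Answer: -443520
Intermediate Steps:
g(B) = 1/(5 + B)
y(l, q) = -25 + l - 5*q (y(l, q) = (q + 5)*(-5) + l = (5 + q)*(-5) + l = (-25 - 5*q) + l = -25 + l - 5*q)
x = 880 (x = -5*(-25 + 4 - 5/(5 + 0))*8 = -5*(-25 + 4 - 5/5)*8 = -5*(-25 + 4 - 5*⅕)*8 = -5*(-25 + 4 - 1)*8 = -(-110)*8 = -5*(-176) = 880)
((-6 - 1*22)*x)*(-3 + 21) = ((-6 - 1*22)*880)*(-3 + 21) = ((-6 - 22)*880)*18 = -28*880*18 = -24640*18 = -443520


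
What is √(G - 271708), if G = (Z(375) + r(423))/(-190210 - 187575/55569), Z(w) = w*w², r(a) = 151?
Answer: I*√3376370470770300149426490/3523322355 ≈ 521.52*I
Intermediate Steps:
Z(w) = w³
G = -976801625098/3523322355 (G = (375³ + 151)/(-190210 - 187575/55569) = (52734375 + 151)/(-190210 - 187575*1/55569) = 52734526/(-190210 - 62525/18523) = 52734526/(-3523322355/18523) = 52734526*(-18523/3523322355) = -976801625098/3523322355 ≈ -277.24)
√(G - 271708) = √(-976801625098/3523322355 - 271708) = √(-958291672057438/3523322355) = I*√3376370470770300149426490/3523322355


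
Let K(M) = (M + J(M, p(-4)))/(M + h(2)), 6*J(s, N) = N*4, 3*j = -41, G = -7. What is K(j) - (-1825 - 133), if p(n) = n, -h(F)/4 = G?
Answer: 84145/43 ≈ 1956.9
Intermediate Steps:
h(F) = 28 (h(F) = -4*(-7) = 28)
j = -41/3 (j = (⅓)*(-41) = -41/3 ≈ -13.667)
J(s, N) = 2*N/3 (J(s, N) = (N*4)/6 = (4*N)/6 = 2*N/3)
K(M) = (-8/3 + M)/(28 + M) (K(M) = (M + (⅔)*(-4))/(M + 28) = (M - 8/3)/(28 + M) = (-8/3 + M)/(28 + M))
K(j) - (-1825 - 133) = (-8/3 - 41/3)/(28 - 41/3) - (-1825 - 133) = -49/3/(43/3) - 1*(-1958) = (3/43)*(-49/3) + 1958 = -49/43 + 1958 = 84145/43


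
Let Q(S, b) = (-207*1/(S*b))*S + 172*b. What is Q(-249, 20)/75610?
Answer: 68593/1512200 ≈ 0.045360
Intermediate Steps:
Q(S, b) = -207/b + 172*b (Q(S, b) = (-207/(S*b))*S + 172*b = -207/b + 172*b)
Q(-249, 20)/75610 = (-207/20 + 172*20)/75610 = (-207*1/20 + 3440)*(1/75610) = (-207/20 + 3440)*(1/75610) = (68593/20)*(1/75610) = 68593/1512200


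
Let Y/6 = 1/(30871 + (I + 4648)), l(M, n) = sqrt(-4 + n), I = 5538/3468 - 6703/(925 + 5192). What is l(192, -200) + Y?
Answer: 21213756/125583671551 + 2*I*sqrt(51) ≈ 0.00016892 + 14.283*I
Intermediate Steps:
I = 1771657/3535626 (I = 5538*(1/3468) - 6703/6117 = 923/578 - 6703*1/6117 = 923/578 - 6703/6117 = 1771657/3535626 ≈ 0.50109)
Y = 21213756/125583671551 (Y = 6/(30871 + (1771657/3535626 + 4648)) = 6/(30871 + 16435361305/3535626) = 6/(125583671551/3535626) = 6*(3535626/125583671551) = 21213756/125583671551 ≈ 0.00016892)
l(192, -200) + Y = sqrt(-4 - 200) + 21213756/125583671551 = sqrt(-204) + 21213756/125583671551 = 2*I*sqrt(51) + 21213756/125583671551 = 21213756/125583671551 + 2*I*sqrt(51)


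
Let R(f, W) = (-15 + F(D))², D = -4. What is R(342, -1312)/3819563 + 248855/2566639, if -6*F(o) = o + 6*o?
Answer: 8557122693364/88230954228813 ≈ 0.096985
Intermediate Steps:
F(o) = -7*o/6 (F(o) = -(o + 6*o)/6 = -7*o/6)
R(f, W) = 961/9 (R(f, W) = (-15 - 7/6*(-4))² = (-15 + 14/3)² = (-31/3)² = 961/9)
R(342, -1312)/3819563 + 248855/2566639 = (961/9)/3819563 + 248855/2566639 = (961/9)*(1/3819563) + 248855*(1/2566639) = 961/34376067 + 248855/2566639 = 8557122693364/88230954228813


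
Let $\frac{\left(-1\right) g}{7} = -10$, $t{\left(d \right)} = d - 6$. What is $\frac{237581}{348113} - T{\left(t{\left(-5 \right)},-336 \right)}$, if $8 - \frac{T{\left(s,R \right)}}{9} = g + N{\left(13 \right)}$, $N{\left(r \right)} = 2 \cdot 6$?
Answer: $\frac{232080839}{348113} \approx 666.68$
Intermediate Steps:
$t{\left(d \right)} = -6 + d$ ($t{\left(d \right)} = d - 6 = -6 + d$)
$g = 70$ ($g = \left(-7\right) \left(-10\right) = 70$)
$N{\left(r \right)} = 12$
$T{\left(s,R \right)} = -666$ ($T{\left(s,R \right)} = 72 - 9 \left(70 + 12\right) = 72 - 738 = -666$)
$\frac{237581}{348113} - T{\left(t{\left(-5 \right)},-336 \right)} = \frac{237581}{348113} - -666 = 237581 \cdot \frac{1}{348113} + 666 = \frac{237581}{348113} + 666 = \frac{232080839}{348113}$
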